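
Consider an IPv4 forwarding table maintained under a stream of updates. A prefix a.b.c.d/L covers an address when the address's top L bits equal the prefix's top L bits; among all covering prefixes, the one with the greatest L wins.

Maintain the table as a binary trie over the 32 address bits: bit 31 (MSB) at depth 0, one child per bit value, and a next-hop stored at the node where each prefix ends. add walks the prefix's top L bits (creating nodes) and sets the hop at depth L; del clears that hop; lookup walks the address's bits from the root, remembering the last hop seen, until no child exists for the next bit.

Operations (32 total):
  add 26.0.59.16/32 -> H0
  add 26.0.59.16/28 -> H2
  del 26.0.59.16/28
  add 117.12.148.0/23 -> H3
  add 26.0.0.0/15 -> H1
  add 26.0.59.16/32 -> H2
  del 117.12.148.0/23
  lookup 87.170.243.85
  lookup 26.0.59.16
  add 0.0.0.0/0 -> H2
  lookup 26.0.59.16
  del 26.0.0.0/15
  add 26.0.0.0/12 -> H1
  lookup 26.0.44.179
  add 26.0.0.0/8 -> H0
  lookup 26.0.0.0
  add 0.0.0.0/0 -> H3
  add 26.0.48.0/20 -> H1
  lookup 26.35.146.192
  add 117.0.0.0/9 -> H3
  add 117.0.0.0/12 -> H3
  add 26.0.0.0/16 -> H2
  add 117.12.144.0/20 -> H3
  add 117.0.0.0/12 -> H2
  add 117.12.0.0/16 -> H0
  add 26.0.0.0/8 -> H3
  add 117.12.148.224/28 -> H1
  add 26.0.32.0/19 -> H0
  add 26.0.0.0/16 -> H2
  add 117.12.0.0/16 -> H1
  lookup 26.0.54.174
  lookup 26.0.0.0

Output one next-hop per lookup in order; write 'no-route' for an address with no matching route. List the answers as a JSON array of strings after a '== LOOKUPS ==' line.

Apply in order:
  add 26.0.59.16/32 -> H0 at depth 32
  add 26.0.59.16/28 -> H2 at depth 28
  - 26.0.59.16/28 clear@28
  add 117.12.148.0/23 -> H3 at depth 23
  add 26.0.0.0/15 -> H1 at depth 15
  add 26.0.59.16/32 -> H2 at depth 32
  - 117.12.148.0/23 clear@23
  Q 87.170.243.85: descend 01 ; hops seen [∅] ; pick no-route
  Q 26.0.59.16: descend 00011010000000000011101100010000 ; hops seen [H1,H2] ; pick H2
  add 0.0.0.0/0 -> H2 at depth 0
  Q 26.0.59.16: descend 00011010000000000011101100010000 ; hops seen [H2,H1,H2] ; pick H2
  - 26.0.0.0/15 clear@15
  add 26.0.0.0/12 -> H1 at depth 12
  Q 26.0.44.179: descend 0001101000000000001 ; hops seen [H2,H1] ; pick H1
  add 26.0.0.0/8 -> H0 at depth 8
  Q 26.0.0.0: descend 000110100000000000 ; hops seen [H2,H0,H1] ; pick H1
  add 0.0.0.0/0 -> H3 at depth 0
  add 26.0.48.0/20 -> H1 at depth 20
  Q 26.35.146.192: descend 0001101000 ; hops seen [H3,H0] ; pick H0
  add 117.0.0.0/9 -> H3 at depth 9
  add 117.0.0.0/12 -> H3 at depth 12
  add 26.0.0.0/16 -> H2 at depth 16
  add 117.12.144.0/20 -> H3 at depth 20
  add 117.0.0.0/12 -> H2 at depth 12
  add 117.12.0.0/16 -> H0 at depth 16
  add 26.0.0.0/8 -> H3 at depth 8
  add 117.12.148.224/28 -> H1 at depth 28
  add 26.0.32.0/19 -> H0 at depth 19
  add 26.0.0.0/16 -> H2 at depth 16
  add 117.12.0.0/16 -> H1 at depth 16
  Q 26.0.54.174: descend 00011010000000000011 ; hops seen [H3,H3,H1,H2,H0,H1] ; pick H1
  Q 26.0.0.0: descend 000110100000000000 ; hops seen [H3,H3,H1,H2] ; pick H2

== LOOKUPS ==
["no-route","H2","H2","H1","H1","H0","H1","H2"]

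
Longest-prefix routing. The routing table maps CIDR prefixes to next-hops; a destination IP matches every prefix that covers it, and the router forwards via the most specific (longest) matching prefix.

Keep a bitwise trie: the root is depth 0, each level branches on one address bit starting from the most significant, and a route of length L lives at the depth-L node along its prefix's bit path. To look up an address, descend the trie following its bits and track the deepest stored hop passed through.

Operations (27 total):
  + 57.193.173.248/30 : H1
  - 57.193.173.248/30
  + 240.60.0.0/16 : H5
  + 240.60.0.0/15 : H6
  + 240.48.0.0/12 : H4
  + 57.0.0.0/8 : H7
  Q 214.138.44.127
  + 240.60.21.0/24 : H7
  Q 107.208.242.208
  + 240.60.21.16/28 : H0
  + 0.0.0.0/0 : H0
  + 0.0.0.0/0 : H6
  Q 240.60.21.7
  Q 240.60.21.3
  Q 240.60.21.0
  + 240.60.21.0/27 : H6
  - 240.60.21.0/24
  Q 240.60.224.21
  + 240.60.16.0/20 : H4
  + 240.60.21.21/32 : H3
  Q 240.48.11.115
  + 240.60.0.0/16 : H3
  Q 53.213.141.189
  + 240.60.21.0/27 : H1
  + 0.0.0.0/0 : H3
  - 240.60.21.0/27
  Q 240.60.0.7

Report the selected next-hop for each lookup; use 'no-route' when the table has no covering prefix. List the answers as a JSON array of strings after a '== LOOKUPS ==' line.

Apply in order:
  add 57.193.173.248/30 -> H1 at depth 30
  - 57.193.173.248/30 clear@30
  add 240.60.0.0/16 -> H5 at depth 16
  add 240.60.0.0/15 -> H6 at depth 15
  add 240.48.0.0/12 -> H4 at depth 12
  add 57.0.0.0/8 -> H7 at depth 8
  lookup 214.138.44.127: bits 11 walk d0:-→d1:-→d2:- -> no-route
  add 240.60.21.0/24 -> H7 at depth 24
  lookup 107.208.242.208: bits 0 walk d0:-→d1:- -> no-route
  add 240.60.21.16/28 -> H0 at depth 28
  add 0.0.0.0/0 -> H0 at depth 0
  add 0.0.0.0/0 -> H6 at depth 0
  lookup 240.60.21.7: bits 111100000011110000010101000 walk d0:H6→d1:-→d2:-→d3:-→d4:-→d5:-→d6:-→d7:-→d8:-→d9:-→d10:-→d11:-→d12:H4→d13:-→d14:-→d15:H6→d16:H5→d17:-→d18:-→d19:-→d20:-→d21:-→d22:-→d23:-→d24:H7→d25:-→d26:-→d27:- -> H7
  lookup 240.60.21.3: bits 111100000011110000010101000 walk d0:H6→d1:-→d2:-→d3:-→d4:-→d5:-→d6:-→d7:-→d8:-→d9:-→d10:-→d11:-→d12:H4→d13:-→d14:-→d15:H6→d16:H5→d17:-→d18:-→d19:-→d20:-→d21:-→d22:-→d23:-→d24:H7→d25:-→d26:-→d27:- -> H7
  lookup 240.60.21.0: bits 111100000011110000010101000 walk d0:H6→d1:-→d2:-→d3:-→d4:-→d5:-→d6:-→d7:-→d8:-→d9:-→d10:-→d11:-→d12:H4→d13:-→d14:-→d15:H6→d16:H5→d17:-→d18:-→d19:-→d20:-→d21:-→d22:-→d23:-→d24:H7→d25:-→d26:-→d27:- -> H7
  add 240.60.21.0/27 -> H6 at depth 27
  - 240.60.21.0/24 clear@24
  lookup 240.60.224.21: bits 1111000000111100 walk d0:H6→d1:-→d2:-→d3:-→d4:-→d5:-→d6:-→d7:-→d8:-→d9:-→d10:-→d11:-→d12:H4→d13:-→d14:-→d15:H6→d16:H5 -> H5
  add 240.60.16.0/20 -> H4 at depth 20
  add 240.60.21.21/32 -> H3 at depth 32
  lookup 240.48.11.115: bits 111100000011 walk d0:H6→d1:-→d2:-→d3:-→d4:-→d5:-→d6:-→d7:-→d8:-→d9:-→d10:-→d11:-→d12:H4 -> H4
  add 240.60.0.0/16 -> H3 at depth 16
  lookup 53.213.141.189: bits 0011 walk d0:H6→d1:-→d2:-→d3:-→d4:- -> H6
  add 240.60.21.0/27 -> H1 at depth 27
  add 0.0.0.0/0 -> H3 at depth 0
  - 240.60.21.0/27 clear@27
  lookup 240.60.0.7: bits 1111000000111100000 walk d0:H3→d1:-→d2:-→d3:-→d4:-→d5:-→d6:-→d7:-→d8:-→d9:-→d10:-→d11:-→d12:H4→d13:-→d14:-→d15:H6→d16:H3→d17:-→d18:-→d19:- -> H3

== LOOKUPS ==
["no-route","no-route","H7","H7","H7","H5","H4","H6","H3"]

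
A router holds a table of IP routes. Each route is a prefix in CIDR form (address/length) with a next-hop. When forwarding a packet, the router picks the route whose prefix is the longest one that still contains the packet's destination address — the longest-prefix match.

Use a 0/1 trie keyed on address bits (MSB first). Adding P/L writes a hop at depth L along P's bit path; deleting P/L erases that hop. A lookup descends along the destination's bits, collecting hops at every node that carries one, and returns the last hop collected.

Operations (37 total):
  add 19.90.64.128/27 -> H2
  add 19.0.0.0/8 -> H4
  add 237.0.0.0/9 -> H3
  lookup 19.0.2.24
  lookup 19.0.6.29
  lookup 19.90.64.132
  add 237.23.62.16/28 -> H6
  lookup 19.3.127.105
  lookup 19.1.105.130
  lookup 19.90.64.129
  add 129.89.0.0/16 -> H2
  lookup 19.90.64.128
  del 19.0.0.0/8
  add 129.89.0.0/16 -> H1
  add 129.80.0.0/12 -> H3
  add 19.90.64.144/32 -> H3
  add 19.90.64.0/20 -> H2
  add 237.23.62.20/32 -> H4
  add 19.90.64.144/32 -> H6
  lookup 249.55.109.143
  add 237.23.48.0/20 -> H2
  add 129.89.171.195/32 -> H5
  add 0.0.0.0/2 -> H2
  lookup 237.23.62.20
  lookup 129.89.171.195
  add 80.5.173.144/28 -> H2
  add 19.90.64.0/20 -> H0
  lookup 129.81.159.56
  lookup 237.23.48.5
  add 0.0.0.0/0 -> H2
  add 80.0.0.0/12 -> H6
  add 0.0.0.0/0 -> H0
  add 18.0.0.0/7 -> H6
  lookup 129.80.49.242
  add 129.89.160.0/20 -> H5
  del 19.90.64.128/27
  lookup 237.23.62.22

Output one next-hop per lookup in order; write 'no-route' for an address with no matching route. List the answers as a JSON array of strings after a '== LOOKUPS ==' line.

Process each operation:
  add 19.90.64.128/27 -> H2 at depth 27
  add 19.0.0.0/8 -> H4 at depth 8
  add 237.0.0.0/9 -> H3 at depth 9
  lookup 19.0.2.24: bits 000100110 walk d0:-→d1:-→d2:-→d3:-→d4:-→d5:-→d6:-→d7:-→d8:H4→d9:- -> H4
  lookup 19.0.6.29: bits 000100110 walk d0:-→d1:-→d2:-→d3:-→d4:-→d5:-→d6:-→d7:-→d8:H4→d9:- -> H4
  lookup 19.90.64.132: bits 000100110101101001000000100 walk d0:-→d1:-→d2:-→d3:-→d4:-→d5:-→d6:-→d7:-→d8:H4→d9:-→d10:-→d11:-→d12:-→d13:-→d14:-→d15:-→d16:-→d17:-→d18:-→d19:-→d20:-→d21:-→d22:-→d23:-→d24:-→d25:-→d26:-→d27:H2 -> H2
  add 237.23.62.16/28 -> H6 at depth 28
  lookup 19.3.127.105: bits 000100110 walk d0:-→d1:-→d2:-→d3:-→d4:-→d5:-→d6:-→d7:-→d8:H4→d9:- -> H4
  lookup 19.1.105.130: bits 000100110 walk d0:-→d1:-→d2:-→d3:-→d4:-→d5:-→d6:-→d7:-→d8:H4→d9:- -> H4
  lookup 19.90.64.129: bits 000100110101101001000000100 walk d0:-→d1:-→d2:-→d3:-→d4:-→d5:-→d6:-→d7:-→d8:H4→d9:-→d10:-→d11:-→d12:-→d13:-→d14:-→d15:-→d16:-→d17:-→d18:-→d19:-→d20:-→d21:-→d22:-→d23:-→d24:-→d25:-→d26:-→d27:H2 -> H2
  add 129.89.0.0/16 -> H2 at depth 16
  lookup 19.90.64.128: bits 000100110101101001000000100 walk d0:-→d1:-→d2:-→d3:-→d4:-→d5:-→d6:-→d7:-→d8:H4→d9:-→d10:-→d11:-→d12:-→d13:-→d14:-→d15:-→d16:-→d17:-→d18:-→d19:-→d20:-→d21:-→d22:-→d23:-→d24:-→d25:-→d26:-→d27:H2 -> H2
  - 19.0.0.0/8 clear@8
  add 129.89.0.0/16 -> H1 at depth 16
  add 129.80.0.0/12 -> H3 at depth 12
  add 19.90.64.144/32 -> H3 at depth 32
  add 19.90.64.0/20 -> H2 at depth 20
  add 237.23.62.20/32 -> H4 at depth 32
  add 19.90.64.144/32 -> H6 at depth 32
  lookup 249.55.109.143: bits 111 walk d0:-→d1:-→d2:-→d3:- -> no-route
  add 237.23.48.0/20 -> H2 at depth 20
  add 129.89.171.195/32 -> H5 at depth 32
  add 0.0.0.0/2 -> H2 at depth 2
  lookup 237.23.62.20: bits 11101101000101110011111000010100 walk d0:-→d1:-→d2:-→d3:-→d4:-→d5:-→d6:-→d7:-→d8:-→d9:H3→d10:-→d11:-→d12:-→d13:-→d14:-→d15:-→d16:-→d17:-→d18:-→d19:-→d20:H2→d21:-→d22:-→d23:-→d24:-→d25:-→d26:-→d27:-→d28:H6→d29:-→d30:-→d31:-→d32:H4 -> H4
  lookup 129.89.171.195: bits 10000001010110011010101111000011 walk d0:-→d1:-→d2:-→d3:-→d4:-→d5:-→d6:-→d7:-→d8:-→d9:-→d10:-→d11:-→d12:H3→d13:-→d14:-→d15:-→d16:H1→d17:-→d18:-→d19:-→d20:-→d21:-→d22:-→d23:-→d24:-→d25:-→d26:-→d27:-→d28:-→d29:-→d30:-→d31:-→d32:H5 -> H5
  add 80.5.173.144/28 -> H2 at depth 28
  add 19.90.64.0/20 -> H0 at depth 20
  lookup 129.81.159.56: bits 100000010101 walk d0:-→d1:-→d2:-→d3:-→d4:-→d5:-→d6:-→d7:-→d8:-→d9:-→d10:-→d11:-→d12:H3 -> H3
  lookup 237.23.48.5: bits 11101101000101110011 walk d0:-→d1:-→d2:-→d3:-→d4:-→d5:-→d6:-→d7:-→d8:-→d9:H3→d10:-→d11:-→d12:-→d13:-→d14:-→d15:-→d16:-→d17:-→d18:-→d19:-→d20:H2 -> H2
  add 0.0.0.0/0 -> H2 at depth 0
  add 80.0.0.0/12 -> H6 at depth 12
  add 0.0.0.0/0 -> H0 at depth 0
  add 18.0.0.0/7 -> H6 at depth 7
  lookup 129.80.49.242: bits 100000010101 walk d0:H0→d1:-→d2:-→d3:-→d4:-→d5:-→d6:-→d7:-→d8:-→d9:-→d10:-→d11:-→d12:H3 -> H3
  add 129.89.160.0/20 -> H5 at depth 20
  - 19.90.64.128/27 clear@27
  lookup 237.23.62.22: bits 111011010001011100111110000101 walk d0:H0→d1:-→d2:-→d3:-→d4:-→d5:-→d6:-→d7:-→d8:-→d9:H3→d10:-→d11:-→d12:-→d13:-→d14:-→d15:-→d16:-→d17:-→d18:-→d19:-→d20:H2→d21:-→d22:-→d23:-→d24:-→d25:-→d26:-→d27:-→d28:H6→d29:-→d30:- -> H6

== LOOKUPS ==
["H4","H4","H2","H4","H4","H2","H2","no-route","H4","H5","H3","H2","H3","H6"]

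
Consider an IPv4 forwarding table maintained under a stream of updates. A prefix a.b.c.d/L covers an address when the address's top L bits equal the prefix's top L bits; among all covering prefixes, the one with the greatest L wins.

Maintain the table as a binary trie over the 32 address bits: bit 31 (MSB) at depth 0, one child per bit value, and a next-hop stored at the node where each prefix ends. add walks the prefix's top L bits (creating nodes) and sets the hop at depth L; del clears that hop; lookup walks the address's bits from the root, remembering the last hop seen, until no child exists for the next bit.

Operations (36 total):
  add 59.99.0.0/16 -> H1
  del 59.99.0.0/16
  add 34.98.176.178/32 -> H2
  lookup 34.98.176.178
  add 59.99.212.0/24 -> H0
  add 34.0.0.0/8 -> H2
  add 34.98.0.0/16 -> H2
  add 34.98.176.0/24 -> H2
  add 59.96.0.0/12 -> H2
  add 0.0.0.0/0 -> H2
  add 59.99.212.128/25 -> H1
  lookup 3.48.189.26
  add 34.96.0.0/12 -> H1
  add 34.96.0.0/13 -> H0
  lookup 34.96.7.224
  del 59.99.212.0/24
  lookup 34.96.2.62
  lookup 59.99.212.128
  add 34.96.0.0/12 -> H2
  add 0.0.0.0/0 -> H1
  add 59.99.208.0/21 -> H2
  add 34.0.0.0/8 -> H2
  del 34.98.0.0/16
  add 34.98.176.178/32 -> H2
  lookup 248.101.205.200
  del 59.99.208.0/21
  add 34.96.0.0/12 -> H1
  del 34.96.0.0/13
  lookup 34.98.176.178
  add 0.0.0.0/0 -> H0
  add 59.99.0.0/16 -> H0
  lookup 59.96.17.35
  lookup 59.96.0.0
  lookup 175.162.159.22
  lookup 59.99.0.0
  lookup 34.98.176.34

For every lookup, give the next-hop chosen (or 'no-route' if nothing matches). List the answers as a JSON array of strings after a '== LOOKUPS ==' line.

Trace:
  add 59.99.0.0/16 -> H1 at depth 16
  del 59.99.0.0/16 (clear depth 16)
  add 34.98.176.178/32 -> H2 at depth 32
  Q 34.98.176.178: descend 00100010011000101011000010110010 ; hops seen [H2] ; pick H2
  add 59.99.212.0/24 -> H0 at depth 24
  add 34.0.0.0/8 -> H2 at depth 8
  add 34.98.0.0/16 -> H2 at depth 16
  add 34.98.176.0/24 -> H2 at depth 24
  add 59.96.0.0/12 -> H2 at depth 12
  add 0.0.0.0/0 -> H2 at depth 0
  add 59.99.212.128/25 -> H1 at depth 25
  Q 3.48.189.26: descend 00 ; hops seen [H2] ; pick H2
  add 34.96.0.0/12 -> H1 at depth 12
  add 34.96.0.0/13 -> H0 at depth 13
  Q 34.96.7.224: descend 00100010011000 ; hops seen [H2,H2,H1,H0] ; pick H0
  del 59.99.212.0/24 (clear depth 24)
  Q 34.96.2.62: descend 00100010011000 ; hops seen [H2,H2,H1,H0] ; pick H0
  Q 59.99.212.128: descend 0011101101100011110101001 ; hops seen [H2,H2,H1] ; pick H1
  add 34.96.0.0/12 -> H2 at depth 12
  add 0.0.0.0/0 -> H1 at depth 0
  add 59.99.208.0/21 -> H2 at depth 21
  add 34.0.0.0/8 -> H2 at depth 8
  del 34.98.0.0/16 (clear depth 16)
  add 34.98.176.178/32 -> H2 at depth 32
  Q 248.101.205.200: descend ε ; hops seen [H1] ; pick H1
  del 59.99.208.0/21 (clear depth 21)
  add 34.96.0.0/12 -> H1 at depth 12
  del 34.96.0.0/13 (clear depth 13)
  Q 34.98.176.178: descend 00100010011000101011000010110010 ; hops seen [H1,H2,H1,H2,H2] ; pick H2
  add 0.0.0.0/0 -> H0 at depth 0
  add 59.99.0.0/16 -> H0 at depth 16
  Q 59.96.17.35: descend 00111011011000 ; hops seen [H0,H2] ; pick H2
  Q 59.96.0.0: descend 00111011011000 ; hops seen [H0,H2] ; pick H2
  Q 175.162.159.22: descend ε ; hops seen [H0] ; pick H0
  Q 59.99.0.0: descend 0011101101100011 ; hops seen [H0,H2,H0] ; pick H0
  Q 34.98.176.34: descend 001000100110001010110000 ; hops seen [H0,H2,H1,H2] ; pick H2

== LOOKUPS ==
["H2","H2","H0","H0","H1","H1","H2","H2","H2","H0","H0","H2"]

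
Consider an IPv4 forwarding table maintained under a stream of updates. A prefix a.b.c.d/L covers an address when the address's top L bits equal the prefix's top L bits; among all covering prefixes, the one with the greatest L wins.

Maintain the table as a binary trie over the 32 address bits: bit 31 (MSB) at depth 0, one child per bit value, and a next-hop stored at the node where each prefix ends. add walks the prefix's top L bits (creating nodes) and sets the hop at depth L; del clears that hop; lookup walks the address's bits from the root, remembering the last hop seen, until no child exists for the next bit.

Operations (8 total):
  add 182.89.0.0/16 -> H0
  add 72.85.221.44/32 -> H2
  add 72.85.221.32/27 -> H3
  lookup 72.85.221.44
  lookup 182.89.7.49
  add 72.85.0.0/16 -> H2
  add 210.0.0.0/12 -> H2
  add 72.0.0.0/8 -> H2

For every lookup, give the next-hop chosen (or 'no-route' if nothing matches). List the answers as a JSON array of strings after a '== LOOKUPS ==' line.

Process each operation:
  add 182.89.0.0/16 -> H0 at depth 16
  add 72.85.221.44/32 -> H2 at depth 32
  add 72.85.221.32/27 -> H3 at depth 27
  ? 72.85.221.44  path d0:-→d1:-→d2:-→d3:-→d4:-→d5:-→d6:-→d7:-→d8:-→d9:-→d10:-→d11:-→d12:-→d13:-→d14:-→d15:-→d16:-→d17:-→d18:-→d19:-→d20:-→d21:-→d22:-→d23:-→d24:-→d25:-→d26:-→d27:H3→d28:-→d29:-→d30:-→d31:-→d32:H2  best=H2
  ? 182.89.7.49  path d0:-→d1:-→d2:-→d3:-→d4:-→d5:-→d6:-→d7:-→d8:-→d9:-→d10:-→d11:-→d12:-→d13:-→d14:-→d15:-→d16:H0  best=H0
  add 72.85.0.0/16 -> H2 at depth 16
  add 210.0.0.0/12 -> H2 at depth 12
  add 72.0.0.0/8 -> H2 at depth 8

== LOOKUPS ==
["H2","H0"]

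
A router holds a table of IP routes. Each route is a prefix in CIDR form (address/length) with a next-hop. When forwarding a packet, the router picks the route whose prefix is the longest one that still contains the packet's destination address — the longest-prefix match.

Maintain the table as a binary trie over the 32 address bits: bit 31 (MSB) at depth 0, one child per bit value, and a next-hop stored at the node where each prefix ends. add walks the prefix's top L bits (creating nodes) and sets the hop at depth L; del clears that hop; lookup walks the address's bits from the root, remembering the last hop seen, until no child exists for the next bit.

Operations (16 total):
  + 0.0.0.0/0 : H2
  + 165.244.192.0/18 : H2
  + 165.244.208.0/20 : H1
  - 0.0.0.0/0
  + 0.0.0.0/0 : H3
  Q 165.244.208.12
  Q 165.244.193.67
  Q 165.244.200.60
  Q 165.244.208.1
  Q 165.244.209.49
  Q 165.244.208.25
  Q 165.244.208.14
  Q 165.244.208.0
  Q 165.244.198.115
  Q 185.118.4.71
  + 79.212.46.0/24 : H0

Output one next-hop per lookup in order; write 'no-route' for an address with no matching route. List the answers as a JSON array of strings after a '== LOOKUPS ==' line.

Apply in order:
  add 0.0.0.0/0 -> H2 at depth 0
  add 165.244.192.0/18 -> H2 at depth 18
  add 165.244.208.0/20 -> H1 at depth 20
  - 0.0.0.0/0 clear@0
  add 0.0.0.0/0 -> H3 at depth 0
  lookup 165.244.208.12: bits 10100101111101001101 walk d0:H3→d1:-→d2:-→d3:-→d4:-→d5:-→d6:-→d7:-→d8:-→d9:-→d10:-→d11:-→d12:-→d13:-→d14:-→d15:-→d16:-→d17:-→d18:H2→d19:-→d20:H1 -> H1
  lookup 165.244.193.67: bits 1010010111110100110 walk d0:H3→d1:-→d2:-→d3:-→d4:-→d5:-→d6:-→d7:-→d8:-→d9:-→d10:-→d11:-→d12:-→d13:-→d14:-→d15:-→d16:-→d17:-→d18:H2→d19:- -> H2
  lookup 165.244.200.60: bits 1010010111110100110 walk d0:H3→d1:-→d2:-→d3:-→d4:-→d5:-→d6:-→d7:-→d8:-→d9:-→d10:-→d11:-→d12:-→d13:-→d14:-→d15:-→d16:-→d17:-→d18:H2→d19:- -> H2
  lookup 165.244.208.1: bits 10100101111101001101 walk d0:H3→d1:-→d2:-→d3:-→d4:-→d5:-→d6:-→d7:-→d8:-→d9:-→d10:-→d11:-→d12:-→d13:-→d14:-→d15:-→d16:-→d17:-→d18:H2→d19:-→d20:H1 -> H1
  lookup 165.244.209.49: bits 10100101111101001101 walk d0:H3→d1:-→d2:-→d3:-→d4:-→d5:-→d6:-→d7:-→d8:-→d9:-→d10:-→d11:-→d12:-→d13:-→d14:-→d15:-→d16:-→d17:-→d18:H2→d19:-→d20:H1 -> H1
  lookup 165.244.208.25: bits 10100101111101001101 walk d0:H3→d1:-→d2:-→d3:-→d4:-→d5:-→d6:-→d7:-→d8:-→d9:-→d10:-→d11:-→d12:-→d13:-→d14:-→d15:-→d16:-→d17:-→d18:H2→d19:-→d20:H1 -> H1
  lookup 165.244.208.14: bits 10100101111101001101 walk d0:H3→d1:-→d2:-→d3:-→d4:-→d5:-→d6:-→d7:-→d8:-→d9:-→d10:-→d11:-→d12:-→d13:-→d14:-→d15:-→d16:-→d17:-→d18:H2→d19:-→d20:H1 -> H1
  lookup 165.244.208.0: bits 10100101111101001101 walk d0:H3→d1:-→d2:-→d3:-→d4:-→d5:-→d6:-→d7:-→d8:-→d9:-→d10:-→d11:-→d12:-→d13:-→d14:-→d15:-→d16:-→d17:-→d18:H2→d19:-→d20:H1 -> H1
  lookup 165.244.198.115: bits 1010010111110100110 walk d0:H3→d1:-→d2:-→d3:-→d4:-→d5:-→d6:-→d7:-→d8:-→d9:-→d10:-→d11:-→d12:-→d13:-→d14:-→d15:-→d16:-→d17:-→d18:H2→d19:- -> H2
  lookup 185.118.4.71: bits 101 walk d0:H3→d1:-→d2:-→d3:- -> H3
  add 79.212.46.0/24 -> H0 at depth 24

== LOOKUPS ==
["H1","H2","H2","H1","H1","H1","H1","H1","H2","H3"]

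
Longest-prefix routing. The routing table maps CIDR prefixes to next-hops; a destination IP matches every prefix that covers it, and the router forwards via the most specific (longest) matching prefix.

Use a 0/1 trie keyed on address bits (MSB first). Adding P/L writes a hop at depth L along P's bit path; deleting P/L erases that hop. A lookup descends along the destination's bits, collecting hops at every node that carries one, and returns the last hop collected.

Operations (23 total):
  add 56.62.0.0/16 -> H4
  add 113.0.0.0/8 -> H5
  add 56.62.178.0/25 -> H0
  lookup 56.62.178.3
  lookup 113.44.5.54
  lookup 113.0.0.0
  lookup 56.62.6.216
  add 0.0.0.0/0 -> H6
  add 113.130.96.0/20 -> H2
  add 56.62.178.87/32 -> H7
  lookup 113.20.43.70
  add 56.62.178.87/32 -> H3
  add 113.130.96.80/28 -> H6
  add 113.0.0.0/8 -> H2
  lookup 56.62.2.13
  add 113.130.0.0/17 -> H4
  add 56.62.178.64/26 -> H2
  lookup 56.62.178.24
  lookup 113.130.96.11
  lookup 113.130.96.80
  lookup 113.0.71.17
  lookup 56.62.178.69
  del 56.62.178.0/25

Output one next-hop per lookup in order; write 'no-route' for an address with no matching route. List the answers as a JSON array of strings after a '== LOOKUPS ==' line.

Trace:
  add 56.62.0.0/16 -> H4 at depth 16
  add 113.0.0.0/8 -> H5 at depth 8
  add 56.62.178.0/25 -> H0 at depth 25
  ? 56.62.178.3  path d0:-→d1:-→d2:-→d3:-→d4:-→d5:-→d6:-→d7:-→d8:-→d9:-→d10:-→d11:-→d12:-→d13:-→d14:-→d15:-→d16:H4→d17:-→d18:-→d19:-→d20:-→d21:-→d22:-→d23:-→d24:-→d25:H0  best=H0
  ? 113.44.5.54  path d0:-→d1:-→d2:-→d3:-→d4:-→d5:-→d6:-→d7:-→d8:H5  best=H5
  ? 113.0.0.0  path d0:-→d1:-→d2:-→d3:-→d4:-→d5:-→d6:-→d7:-→d8:H5  best=H5
  ? 56.62.6.216  path d0:-→d1:-→d2:-→d3:-→d4:-→d5:-→d6:-→d7:-→d8:-→d9:-→d10:-→d11:-→d12:-→d13:-→d14:-→d15:-→d16:H4  best=H4
  add 0.0.0.0/0 -> H6 at depth 0
  add 113.130.96.0/20 -> H2 at depth 20
  add 56.62.178.87/32 -> H7 at depth 32
  ? 113.20.43.70  path d0:H6→d1:-→d2:-→d3:-→d4:-→d5:-→d6:-→d7:-→d8:H5  best=H5
  add 56.62.178.87/32 -> H3 at depth 32
  add 113.130.96.80/28 -> H6 at depth 28
  add 113.0.0.0/8 -> H2 at depth 8
  ? 56.62.2.13  path d0:H6→d1:-→d2:-→d3:-→d4:-→d5:-→d6:-→d7:-→d8:-→d9:-→d10:-→d11:-→d12:-→d13:-→d14:-→d15:-→d16:H4  best=H4
  add 113.130.0.0/17 -> H4 at depth 17
  add 56.62.178.64/26 -> H2 at depth 26
  ? 56.62.178.24  path d0:H6→d1:-→d2:-→d3:-→d4:-→d5:-→d6:-→d7:-→d8:-→d9:-→d10:-→d11:-→d12:-→d13:-→d14:-→d15:-→d16:H4→d17:-→d18:-→d19:-→d20:-→d21:-→d22:-→d23:-→d24:-→d25:H0  best=H0
  ? 113.130.96.11  path d0:H6→d1:-→d2:-→d3:-→d4:-→d5:-→d6:-→d7:-→d8:H2→d9:-→d10:-→d11:-→d12:-→d13:-→d14:-→d15:-→d16:-→d17:H4→d18:-→d19:-→d20:H2→d21:-→d22:-→d23:-→d24:-→d25:-  best=H2
  ? 113.130.96.80  path d0:H6→d1:-→d2:-→d3:-→d4:-→d5:-→d6:-→d7:-→d8:H2→d9:-→d10:-→d11:-→d12:-→d13:-→d14:-→d15:-→d16:-→d17:H4→d18:-→d19:-→d20:H2→d21:-→d22:-→d23:-→d24:-→d25:-→d26:-→d27:-→d28:H6  best=H6
  ? 113.0.71.17  path d0:H6→d1:-→d2:-→d3:-→d4:-→d5:-→d6:-→d7:-→d8:H2  best=H2
  ? 56.62.178.69  path d0:H6→d1:-→d2:-→d3:-→d4:-→d5:-→d6:-→d7:-→d8:-→d9:-→d10:-→d11:-→d12:-→d13:-→d14:-→d15:-→d16:H4→d17:-→d18:-→d19:-→d20:-→d21:-→d22:-→d23:-→d24:-→d25:H0→d26:H2→d27:-  best=H2
  - 56.62.178.0/25 clear@25

== LOOKUPS ==
["H0","H5","H5","H4","H5","H4","H0","H2","H6","H2","H2"]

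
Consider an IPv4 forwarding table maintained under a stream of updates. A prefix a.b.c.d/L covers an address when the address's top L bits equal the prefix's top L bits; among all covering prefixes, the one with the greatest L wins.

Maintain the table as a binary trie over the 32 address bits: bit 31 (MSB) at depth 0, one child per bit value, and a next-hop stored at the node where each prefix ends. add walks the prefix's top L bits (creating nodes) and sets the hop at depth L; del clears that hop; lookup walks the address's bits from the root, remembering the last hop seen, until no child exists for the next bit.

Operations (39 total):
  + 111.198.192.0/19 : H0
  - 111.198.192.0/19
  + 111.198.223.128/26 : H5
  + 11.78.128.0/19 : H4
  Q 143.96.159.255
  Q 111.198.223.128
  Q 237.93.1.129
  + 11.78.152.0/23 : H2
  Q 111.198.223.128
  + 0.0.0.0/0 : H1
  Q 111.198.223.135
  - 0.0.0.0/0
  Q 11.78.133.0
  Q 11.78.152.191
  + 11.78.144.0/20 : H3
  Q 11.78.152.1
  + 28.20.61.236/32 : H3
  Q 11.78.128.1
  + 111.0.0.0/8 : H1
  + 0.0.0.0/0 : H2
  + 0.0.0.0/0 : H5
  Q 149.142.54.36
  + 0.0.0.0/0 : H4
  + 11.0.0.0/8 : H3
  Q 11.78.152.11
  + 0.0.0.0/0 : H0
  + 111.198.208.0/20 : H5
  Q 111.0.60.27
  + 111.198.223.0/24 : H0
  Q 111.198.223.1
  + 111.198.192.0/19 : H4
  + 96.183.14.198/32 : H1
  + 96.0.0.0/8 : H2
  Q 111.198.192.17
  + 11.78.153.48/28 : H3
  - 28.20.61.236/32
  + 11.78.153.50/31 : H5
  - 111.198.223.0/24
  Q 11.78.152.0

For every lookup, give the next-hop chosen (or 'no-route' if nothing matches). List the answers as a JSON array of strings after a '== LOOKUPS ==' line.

Apply in order:
  add 111.198.192.0/19 -> H0 at depth 19
  - 111.198.192.0/19 clear@19
  add 111.198.223.128/26 -> H5 at depth 26
  add 11.78.128.0/19 -> H4 at depth 19
  Q 143.96.159.255: descend ε ; hops seen [∅] ; pick no-route
  Q 111.198.223.128: descend 01101111110001101101111110 ; hops seen [H5] ; pick H5
  Q 237.93.1.129: descend ε ; hops seen [∅] ; pick no-route
  add 11.78.152.0/23 -> H2 at depth 23
  Q 111.198.223.128: descend 01101111110001101101111110 ; hops seen [H5] ; pick H5
  add 0.0.0.0/0 -> H1 at depth 0
  Q 111.198.223.135: descend 01101111110001101101111110 ; hops seen [H1,H5] ; pick H5
  - 0.0.0.0/0 clear@0
  Q 11.78.133.0: descend 0000101101001110100 ; hops seen [H4] ; pick H4
  Q 11.78.152.191: descend 00001011010011101001100 ; hops seen [H4,H2] ; pick H2
  add 11.78.144.0/20 -> H3 at depth 20
  Q 11.78.152.1: descend 00001011010011101001100 ; hops seen [H4,H3,H2] ; pick H2
  add 28.20.61.236/32 -> H3 at depth 32
  Q 11.78.128.1: descend 0000101101001110100 ; hops seen [H4] ; pick H4
  add 111.0.0.0/8 -> H1 at depth 8
  add 0.0.0.0/0 -> H2 at depth 0
  add 0.0.0.0/0 -> H5 at depth 0
  Q 149.142.54.36: descend ε ; hops seen [H5] ; pick H5
  add 0.0.0.0/0 -> H4 at depth 0
  add 11.0.0.0/8 -> H3 at depth 8
  Q 11.78.152.11: descend 00001011010011101001100 ; hops seen [H4,H3,H4,H3,H2] ; pick H2
  add 0.0.0.0/0 -> H0 at depth 0
  add 111.198.208.0/20 -> H5 at depth 20
  Q 111.0.60.27: descend 01101111 ; hops seen [H0,H1] ; pick H1
  add 111.198.223.0/24 -> H0 at depth 24
  Q 111.198.223.1: descend 011011111100011011011111 ; hops seen [H0,H1,H5,H0] ; pick H0
  add 111.198.192.0/19 -> H4 at depth 19
  add 96.183.14.198/32 -> H1 at depth 32
  add 96.0.0.0/8 -> H2 at depth 8
  Q 111.198.192.17: descend 0110111111000110110 ; hops seen [H0,H1,H4] ; pick H4
  add 11.78.153.48/28 -> H3 at depth 28
  - 28.20.61.236/32 clear@32
  add 11.78.153.50/31 -> H5 at depth 31
  - 111.198.223.0/24 clear@24
  Q 11.78.152.0: descend 00001011010011101001100 ; hops seen [H0,H3,H4,H3,H2] ; pick H2

== LOOKUPS ==
["no-route","H5","no-route","H5","H5","H4","H2","H2","H4","H5","H2","H1","H0","H4","H2"]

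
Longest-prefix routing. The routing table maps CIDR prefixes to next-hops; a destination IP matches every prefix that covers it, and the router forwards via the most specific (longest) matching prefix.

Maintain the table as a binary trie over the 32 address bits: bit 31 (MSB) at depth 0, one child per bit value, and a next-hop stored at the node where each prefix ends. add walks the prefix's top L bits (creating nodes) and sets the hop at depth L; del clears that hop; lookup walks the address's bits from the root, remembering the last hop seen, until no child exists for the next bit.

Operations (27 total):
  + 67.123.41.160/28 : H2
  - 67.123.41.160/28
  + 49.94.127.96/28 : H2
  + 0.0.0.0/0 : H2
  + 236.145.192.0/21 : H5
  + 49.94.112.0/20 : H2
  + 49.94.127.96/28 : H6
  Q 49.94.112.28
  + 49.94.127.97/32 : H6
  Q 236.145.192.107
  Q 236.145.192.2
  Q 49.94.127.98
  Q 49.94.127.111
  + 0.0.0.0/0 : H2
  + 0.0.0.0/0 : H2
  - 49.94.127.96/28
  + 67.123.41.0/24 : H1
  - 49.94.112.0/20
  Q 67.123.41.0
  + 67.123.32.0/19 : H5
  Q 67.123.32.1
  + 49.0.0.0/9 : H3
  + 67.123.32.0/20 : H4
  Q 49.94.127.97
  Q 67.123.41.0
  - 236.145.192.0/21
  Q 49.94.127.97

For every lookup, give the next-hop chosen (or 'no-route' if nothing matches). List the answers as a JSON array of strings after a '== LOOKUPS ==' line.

Apply in order:
  + 67.123.41.160/28 (H2) depth=28
  - 67.123.41.160/28 clear@28
  + 49.94.127.96/28 (H2) depth=28
  + 0.0.0.0/0 (H2) depth=0
  + 236.145.192.0/21 (H5) depth=21
  + 49.94.112.0/20 (H2) depth=20
  + 49.94.127.96/28 (H6) depth=28
  lookup 49.94.112.28: bits 00110001010111100111 walk d0:H2→d1:-→d2:-→d3:-→d4:-→d5:-→d6:-→d7:-→d8:-→d9:-→d10:-→d11:-→d12:-→d13:-→d14:-→d15:-→d16:-→d17:-→d18:-→d19:-→d20:H2 -> H2
  + 49.94.127.97/32 (H6) depth=32
  lookup 236.145.192.107: bits 111011001001000111000 walk d0:H2→d1:-→d2:-→d3:-→d4:-→d5:-→d6:-→d7:-→d8:-→d9:-→d10:-→d11:-→d12:-→d13:-→d14:-→d15:-→d16:-→d17:-→d18:-→d19:-→d20:-→d21:H5 -> H5
  lookup 236.145.192.2: bits 111011001001000111000 walk d0:H2→d1:-→d2:-→d3:-→d4:-→d5:-→d6:-→d7:-→d8:-→d9:-→d10:-→d11:-→d12:-→d13:-→d14:-→d15:-→d16:-→d17:-→d18:-→d19:-→d20:-→d21:H5 -> H5
  lookup 49.94.127.98: bits 001100010101111001111111011000 walk d0:H2→d1:-→d2:-→d3:-→d4:-→d5:-→d6:-→d7:-→d8:-→d9:-→d10:-→d11:-→d12:-→d13:-→d14:-→d15:-→d16:-→d17:-→d18:-→d19:-→d20:H2→d21:-→d22:-→d23:-→d24:-→d25:-→d26:-→d27:-→d28:H6→d29:-→d30:- -> H6
  lookup 49.94.127.111: bits 0011000101011110011111110110 walk d0:H2→d1:-→d2:-→d3:-→d4:-→d5:-→d6:-→d7:-→d8:-→d9:-→d10:-→d11:-→d12:-→d13:-→d14:-→d15:-→d16:-→d17:-→d18:-→d19:-→d20:H2→d21:-→d22:-→d23:-→d24:-→d25:-→d26:-→d27:-→d28:H6 -> H6
  + 0.0.0.0/0 (H2) depth=0
  + 0.0.0.0/0 (H2) depth=0
  - 49.94.127.96/28 clear@28
  + 67.123.41.0/24 (H1) depth=24
  - 49.94.112.0/20 clear@20
  lookup 67.123.41.0: bits 010000110111101100101001 walk d0:H2→d1:-→d2:-→d3:-→d4:-→d5:-→d6:-→d7:-→d8:-→d9:-→d10:-→d11:-→d12:-→d13:-→d14:-→d15:-→d16:-→d17:-→d18:-→d19:-→d20:-→d21:-→d22:-→d23:-→d24:H1 -> H1
  + 67.123.32.0/19 (H5) depth=19
  lookup 67.123.32.1: bits 01000011011110110010 walk d0:H2→d1:-→d2:-→d3:-→d4:-→d5:-→d6:-→d7:-→d8:-→d9:-→d10:-→d11:-→d12:-→d13:-→d14:-→d15:-→d16:-→d17:-→d18:-→d19:H5→d20:- -> H5
  + 49.0.0.0/9 (H3) depth=9
  + 67.123.32.0/20 (H4) depth=20
  lookup 49.94.127.97: bits 00110001010111100111111101100001 walk d0:H2→d1:-→d2:-→d3:-→d4:-→d5:-→d6:-→d7:-→d8:-→d9:H3→d10:-→d11:-→d12:-→d13:-→d14:-→d15:-→d16:-→d17:-→d18:-→d19:-→d20:-→d21:-→d22:-→d23:-→d24:-→d25:-→d26:-→d27:-→d28:-→d29:-→d30:-→d31:-→d32:H6 -> H6
  lookup 67.123.41.0: bits 010000110111101100101001 walk d0:H2→d1:-→d2:-→d3:-→d4:-→d5:-→d6:-→d7:-→d8:-→d9:-→d10:-→d11:-→d12:-→d13:-→d14:-→d15:-→d16:-→d17:-→d18:-→d19:H5→d20:H4→d21:-→d22:-→d23:-→d24:H1 -> H1
  - 236.145.192.0/21 clear@21
  lookup 49.94.127.97: bits 00110001010111100111111101100001 walk d0:H2→d1:-→d2:-→d3:-→d4:-→d5:-→d6:-→d7:-→d8:-→d9:H3→d10:-→d11:-→d12:-→d13:-→d14:-→d15:-→d16:-→d17:-→d18:-→d19:-→d20:-→d21:-→d22:-→d23:-→d24:-→d25:-→d26:-→d27:-→d28:-→d29:-→d30:-→d31:-→d32:H6 -> H6

== LOOKUPS ==
["H2","H5","H5","H6","H6","H1","H5","H6","H1","H6"]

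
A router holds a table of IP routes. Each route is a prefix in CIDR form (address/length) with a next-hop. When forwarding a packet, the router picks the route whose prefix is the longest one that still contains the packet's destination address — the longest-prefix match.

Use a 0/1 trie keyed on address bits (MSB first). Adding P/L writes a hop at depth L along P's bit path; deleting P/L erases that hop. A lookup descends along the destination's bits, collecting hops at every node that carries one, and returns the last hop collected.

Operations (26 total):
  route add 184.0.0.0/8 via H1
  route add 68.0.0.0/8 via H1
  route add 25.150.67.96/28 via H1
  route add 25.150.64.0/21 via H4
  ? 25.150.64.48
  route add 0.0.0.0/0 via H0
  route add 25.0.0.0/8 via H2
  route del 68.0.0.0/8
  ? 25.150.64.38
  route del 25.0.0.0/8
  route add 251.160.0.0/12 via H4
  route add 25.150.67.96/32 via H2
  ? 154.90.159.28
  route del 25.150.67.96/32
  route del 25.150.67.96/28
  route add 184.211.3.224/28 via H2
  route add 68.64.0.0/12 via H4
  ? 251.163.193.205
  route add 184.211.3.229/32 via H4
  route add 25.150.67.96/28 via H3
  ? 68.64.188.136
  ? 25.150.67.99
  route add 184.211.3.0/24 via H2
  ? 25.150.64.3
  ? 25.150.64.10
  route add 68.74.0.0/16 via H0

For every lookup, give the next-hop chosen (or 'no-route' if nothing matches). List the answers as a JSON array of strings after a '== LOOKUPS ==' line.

Trace:
  add 184.0.0.0/8 -> H1 at depth 8
  add 68.0.0.0/8 -> H1 at depth 8
  add 25.150.67.96/28 -> H1 at depth 28
  add 25.150.64.0/21 -> H4 at depth 21
  Q 25.150.64.48: descend 0001100110010110010000 ; hops seen [H4] ; pick H4
  add 0.0.0.0/0 -> H0 at depth 0
  add 25.0.0.0/8 -> H2 at depth 8
  - 68.0.0.0/8 clear@8
  Q 25.150.64.38: descend 0001100110010110010000 ; hops seen [H0,H2,H4] ; pick H4
  - 25.0.0.0/8 clear@8
  add 251.160.0.0/12 -> H4 at depth 12
  add 25.150.67.96/32 -> H2 at depth 32
  Q 154.90.159.28: descend 10 ; hops seen [H0] ; pick H0
  - 25.150.67.96/32 clear@32
  - 25.150.67.96/28 clear@28
  add 184.211.3.224/28 -> H2 at depth 28
  add 68.64.0.0/12 -> H4 at depth 12
  Q 251.163.193.205: descend 111110111010 ; hops seen [H0,H4] ; pick H4
  add 184.211.3.229/32 -> H4 at depth 32
  add 25.150.67.96/28 -> H3 at depth 28
  Q 68.64.188.136: descend 010001000100 ; hops seen [H0,H4] ; pick H4
  Q 25.150.67.99: descend 000110011001011001000011011000 ; hops seen [H0,H4,H3] ; pick H3
  add 184.211.3.0/24 -> H2 at depth 24
  Q 25.150.64.3: descend 0001100110010110010000 ; hops seen [H0,H4] ; pick H4
  Q 25.150.64.10: descend 0001100110010110010000 ; hops seen [H0,H4] ; pick H4
  add 68.74.0.0/16 -> H0 at depth 16

== LOOKUPS ==
["H4","H4","H0","H4","H4","H3","H4","H4"]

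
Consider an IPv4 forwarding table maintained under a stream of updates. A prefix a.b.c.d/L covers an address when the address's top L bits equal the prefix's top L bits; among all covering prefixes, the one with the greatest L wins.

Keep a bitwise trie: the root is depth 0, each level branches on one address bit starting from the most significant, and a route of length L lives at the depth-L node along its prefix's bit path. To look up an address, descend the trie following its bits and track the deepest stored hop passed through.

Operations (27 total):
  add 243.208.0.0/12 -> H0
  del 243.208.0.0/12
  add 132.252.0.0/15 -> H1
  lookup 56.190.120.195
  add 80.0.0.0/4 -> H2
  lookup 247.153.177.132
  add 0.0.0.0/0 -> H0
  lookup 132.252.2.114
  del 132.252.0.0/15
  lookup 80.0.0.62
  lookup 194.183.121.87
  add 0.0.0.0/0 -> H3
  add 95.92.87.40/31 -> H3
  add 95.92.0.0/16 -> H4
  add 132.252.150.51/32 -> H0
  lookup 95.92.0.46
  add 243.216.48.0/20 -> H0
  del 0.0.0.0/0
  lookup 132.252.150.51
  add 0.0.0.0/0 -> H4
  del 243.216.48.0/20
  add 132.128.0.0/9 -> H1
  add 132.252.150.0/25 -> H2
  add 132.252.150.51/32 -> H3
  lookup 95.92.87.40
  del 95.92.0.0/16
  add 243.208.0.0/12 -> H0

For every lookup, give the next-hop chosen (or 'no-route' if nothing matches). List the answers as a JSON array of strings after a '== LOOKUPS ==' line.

Trace:
  add 243.208.0.0/12 -> H0 at depth 12
  - 243.208.0.0/12 clear@12
  add 132.252.0.0/15 -> H1 at depth 15
  ? 56.190.120.195  path d0:-  best=no-route
  add 80.0.0.0/4 -> H2 at depth 4
  ? 247.153.177.132  path d0:-→d1:-→d2:-→d3:-→d4:-→d5:-  best=no-route
  add 0.0.0.0/0 -> H0 at depth 0
  ? 132.252.2.114  path d0:H0→d1:-→d2:-→d3:-→d4:-→d5:-→d6:-→d7:-→d8:-→d9:-→d10:-→d11:-→d12:-→d13:-→d14:-→d15:H1  best=H1
  - 132.252.0.0/15 clear@15
  ? 80.0.0.62  path d0:H0→d1:-→d2:-→d3:-→d4:H2  best=H2
  ? 194.183.121.87  path d0:H0→d1:-→d2:-  best=H0
  add 0.0.0.0/0 -> H3 at depth 0
  add 95.92.87.40/31 -> H3 at depth 31
  add 95.92.0.0/16 -> H4 at depth 16
  add 132.252.150.51/32 -> H0 at depth 32
  ? 95.92.0.46  path d0:H3→d1:-→d2:-→d3:-→d4:H2→d5:-→d6:-→d7:-→d8:-→d9:-→d10:-→d11:-→d12:-→d13:-→d14:-→d15:-→d16:H4→d17:-  best=H4
  add 243.216.48.0/20 -> H0 at depth 20
  - 0.0.0.0/0 clear@0
  ? 132.252.150.51  path d0:-→d1:-→d2:-→d3:-→d4:-→d5:-→d6:-→d7:-→d8:-→d9:-→d10:-→d11:-→d12:-→d13:-→d14:-→d15:-→d16:-→d17:-→d18:-→d19:-→d20:-→d21:-→d22:-→d23:-→d24:-→d25:-→d26:-→d27:-→d28:-→d29:-→d30:-→d31:-→d32:H0  best=H0
  add 0.0.0.0/0 -> H4 at depth 0
  - 243.216.48.0/20 clear@20
  add 132.128.0.0/9 -> H1 at depth 9
  add 132.252.150.0/25 -> H2 at depth 25
  add 132.252.150.51/32 -> H3 at depth 32
  ? 95.92.87.40  path d0:H4→d1:-→d2:-→d3:-→d4:H2→d5:-→d6:-→d7:-→d8:-→d9:-→d10:-→d11:-→d12:-→d13:-→d14:-→d15:-→d16:H4→d17:-→d18:-→d19:-→d20:-→d21:-→d22:-→d23:-→d24:-→d25:-→d26:-→d27:-→d28:-→d29:-→d30:-→d31:H3  best=H3
  - 95.92.0.0/16 clear@16
  add 243.208.0.0/12 -> H0 at depth 12

== LOOKUPS ==
["no-route","no-route","H1","H2","H0","H4","H0","H3"]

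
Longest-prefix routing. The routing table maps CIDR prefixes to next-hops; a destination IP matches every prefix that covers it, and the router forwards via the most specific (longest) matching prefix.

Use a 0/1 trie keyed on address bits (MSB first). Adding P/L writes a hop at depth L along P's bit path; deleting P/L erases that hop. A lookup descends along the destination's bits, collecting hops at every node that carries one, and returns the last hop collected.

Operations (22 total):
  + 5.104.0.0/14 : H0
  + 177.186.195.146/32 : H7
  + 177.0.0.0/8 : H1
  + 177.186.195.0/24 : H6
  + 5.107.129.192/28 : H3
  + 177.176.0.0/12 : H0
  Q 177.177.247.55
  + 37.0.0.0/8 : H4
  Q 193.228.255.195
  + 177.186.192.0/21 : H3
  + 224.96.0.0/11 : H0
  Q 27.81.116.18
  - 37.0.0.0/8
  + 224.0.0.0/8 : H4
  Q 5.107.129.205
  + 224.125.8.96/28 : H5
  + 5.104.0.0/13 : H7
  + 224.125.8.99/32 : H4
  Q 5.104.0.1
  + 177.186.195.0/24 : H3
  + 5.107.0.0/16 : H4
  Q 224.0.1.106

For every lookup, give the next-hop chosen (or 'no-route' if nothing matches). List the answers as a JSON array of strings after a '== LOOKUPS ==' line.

Process each operation:
  add 5.104.0.0/14 -> H0 at depth 14
  add 177.186.195.146/32 -> H7 at depth 32
  add 177.0.0.0/8 -> H1 at depth 8
  add 177.186.195.0/24 -> H6 at depth 24
  add 5.107.129.192/28 -> H3 at depth 28
  add 177.176.0.0/12 -> H0 at depth 12
  ? 177.177.247.55  path d0:-→d1:-→d2:-→d3:-→d4:-→d5:-→d6:-→d7:-→d8:H1→d9:-→d10:-→d11:-→d12:H0  best=H0
  add 37.0.0.0/8 -> H4 at depth 8
  ? 193.228.255.195  path d0:-→d1:-  best=no-route
  add 177.186.192.0/21 -> H3 at depth 21
  add 224.96.0.0/11 -> H0 at depth 11
  ? 27.81.116.18  path d0:-→d1:-→d2:-→d3:-  best=no-route
  del 37.0.0.0/8 (clear depth 8)
  add 224.0.0.0/8 -> H4 at depth 8
  ? 5.107.129.205  path d0:-→d1:-→d2:-→d3:-→d4:-→d5:-→d6:-→d7:-→d8:-→d9:-→d10:-→d11:-→d12:-→d13:-→d14:H0→d15:-→d16:-→d17:-→d18:-→d19:-→d20:-→d21:-→d22:-→d23:-→d24:-→d25:-→d26:-→d27:-→d28:H3  best=H3
  add 224.125.8.96/28 -> H5 at depth 28
  add 5.104.0.0/13 -> H7 at depth 13
  add 224.125.8.99/32 -> H4 at depth 32
  ? 5.104.0.1  path d0:-→d1:-→d2:-→d3:-→d4:-→d5:-→d6:-→d7:-→d8:-→d9:-→d10:-→d11:-→d12:-→d13:H7→d14:H0  best=H0
  add 177.186.195.0/24 -> H3 at depth 24
  add 5.107.0.0/16 -> H4 at depth 16
  ? 224.0.1.106  path d0:-→d1:-→d2:-→d3:-→d4:-→d5:-→d6:-→d7:-→d8:H4→d9:-  best=H4

== LOOKUPS ==
["H0","no-route","no-route","H3","H0","H4"]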